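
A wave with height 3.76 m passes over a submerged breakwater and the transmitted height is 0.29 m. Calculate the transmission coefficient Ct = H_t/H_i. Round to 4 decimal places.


Ct = H_t / H_i
Ct = 0.29 / 3.76
Ct = 0.0771

0.0771


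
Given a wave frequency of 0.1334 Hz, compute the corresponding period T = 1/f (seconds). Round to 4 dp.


T = 1 / f
T = 1 / 0.1334
T = 7.4963 s

7.4963


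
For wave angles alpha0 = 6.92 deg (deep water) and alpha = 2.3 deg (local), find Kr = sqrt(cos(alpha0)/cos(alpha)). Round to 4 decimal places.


Kr = sqrt(cos(alpha0) / cos(alpha))
cos(6.92) = 0.992715
cos(2.3) = 0.999194
Kr = sqrt(0.992715 / 0.999194)
Kr = sqrt(0.993516)
Kr = 0.9968

0.9968


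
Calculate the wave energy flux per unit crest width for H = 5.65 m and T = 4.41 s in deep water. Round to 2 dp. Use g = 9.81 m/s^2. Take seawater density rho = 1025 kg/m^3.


P = rho * g^2 * H^2 * T / (32 * pi)
P = 1025 * 9.81^2 * 5.65^2 * 4.41 / (32 * pi)
P = 1025 * 96.2361 * 31.9225 * 4.41 / 100.53096
P = 138133.02 W/m

138133.02


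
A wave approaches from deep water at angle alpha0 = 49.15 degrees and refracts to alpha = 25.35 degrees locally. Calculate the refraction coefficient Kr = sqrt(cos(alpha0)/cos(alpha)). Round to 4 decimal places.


Kr = sqrt(cos(alpha0) / cos(alpha))
cos(49.15) = 0.654081
cos(25.35) = 0.903709
Kr = sqrt(0.654081 / 0.903709)
Kr = sqrt(0.723774)
Kr = 0.8507

0.8507


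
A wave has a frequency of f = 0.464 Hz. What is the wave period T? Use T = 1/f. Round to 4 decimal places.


T = 1 / f
T = 1 / 0.464
T = 2.1552 s

2.1552


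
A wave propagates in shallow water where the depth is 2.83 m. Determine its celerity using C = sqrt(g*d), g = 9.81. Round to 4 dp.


Using the shallow-water approximation:
C = sqrt(g * d) = sqrt(9.81 * 2.83)
C = sqrt(27.7623)
C = 5.2690 m/s

5.2690


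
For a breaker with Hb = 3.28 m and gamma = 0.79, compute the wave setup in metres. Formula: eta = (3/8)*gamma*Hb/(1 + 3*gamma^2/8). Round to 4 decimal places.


eta = (3/8) * gamma * Hb / (1 + 3*gamma^2/8)
Numerator = (3/8) * 0.79 * 3.28 = 0.971700
Denominator = 1 + 3*0.79^2/8 = 1 + 0.234038 = 1.234038
eta = 0.971700 / 1.234038
eta = 0.7874 m

0.7874


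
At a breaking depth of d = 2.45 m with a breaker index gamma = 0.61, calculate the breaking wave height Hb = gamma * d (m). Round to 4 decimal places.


Hb = gamma * d
Hb = 0.61 * 2.45
Hb = 1.4945 m

1.4945


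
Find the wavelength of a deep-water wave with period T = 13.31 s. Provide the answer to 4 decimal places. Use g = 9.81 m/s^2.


L0 = g * T^2 / (2 * pi)
L0 = 9.81 * 13.31^2 / (2 * pi)
L0 = 9.81 * 177.1561 / 6.28319
L0 = 1737.9013 / 6.28319
L0 = 276.5956 m

276.5956


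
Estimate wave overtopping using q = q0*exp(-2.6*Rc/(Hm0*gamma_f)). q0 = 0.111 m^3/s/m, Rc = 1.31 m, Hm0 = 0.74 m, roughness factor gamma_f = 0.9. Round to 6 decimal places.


q = q0 * exp(-2.6 * Rc / (Hm0 * gamma_f))
Exponent = -2.6 * 1.31 / (0.74 * 0.9)
= -2.6 * 1.31 / 0.6660
= -5.114114
exp(-5.114114) = 0.006011
q = 0.111 * 0.006011
q = 0.000667 m^3/s/m

0.000667


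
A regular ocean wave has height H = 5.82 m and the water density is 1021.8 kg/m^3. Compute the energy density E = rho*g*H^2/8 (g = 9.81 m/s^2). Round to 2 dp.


E = (1/8) * rho * g * H^2
E = (1/8) * 1021.8 * 9.81 * 5.82^2
E = 0.125 * 1021.8 * 9.81 * 33.8724
E = 42441.52 J/m^2

42441.52


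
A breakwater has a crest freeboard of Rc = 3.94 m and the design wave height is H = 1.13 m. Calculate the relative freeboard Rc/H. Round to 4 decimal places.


Relative freeboard = Rc / H
= 3.94 / 1.13
= 3.4867

3.4867


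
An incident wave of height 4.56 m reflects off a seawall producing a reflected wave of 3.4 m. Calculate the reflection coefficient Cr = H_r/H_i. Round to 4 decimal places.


Cr = H_r / H_i
Cr = 3.4 / 4.56
Cr = 0.7456

0.7456


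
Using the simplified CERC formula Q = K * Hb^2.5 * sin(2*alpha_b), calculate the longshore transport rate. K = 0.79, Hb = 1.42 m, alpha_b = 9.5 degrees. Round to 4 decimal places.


Q = K * Hb^2.5 * sin(2 * alpha_b)
Hb^2.5 = 1.42^2.5 = 2.402818
sin(2 * 9.5) = sin(19.0) = 0.325568
Q = 0.79 * 2.402818 * 0.325568
Q = 0.6180 m^3/s

0.6180


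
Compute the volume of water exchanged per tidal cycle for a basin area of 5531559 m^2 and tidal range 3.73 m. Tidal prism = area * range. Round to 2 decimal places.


Tidal prism = Area * Tidal range
P = 5531559 * 3.73
P = 20632715.07 m^3

20632715.07


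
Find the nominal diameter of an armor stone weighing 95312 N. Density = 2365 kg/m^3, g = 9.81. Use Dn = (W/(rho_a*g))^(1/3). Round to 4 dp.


V = W / (rho_a * g)
V = 95312 / (2365 * 9.81)
V = 95312 / 23200.65
V = 4.108161 m^3
Dn = V^(1/3) = 4.108161^(1/3)
Dn = 1.6016 m

1.6016


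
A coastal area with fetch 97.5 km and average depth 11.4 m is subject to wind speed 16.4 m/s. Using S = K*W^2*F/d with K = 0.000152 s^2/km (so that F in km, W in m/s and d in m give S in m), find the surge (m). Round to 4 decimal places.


S = K * W^2 * F / d
W^2 = 16.4^2 = 268.96
S = 0.000152 * 268.96 * 97.5 / 11.4
Numerator = 0.000152 * 268.96 * 97.5 = 3.985987
S = 3.985987 / 11.4 = 0.3496 m

0.3496


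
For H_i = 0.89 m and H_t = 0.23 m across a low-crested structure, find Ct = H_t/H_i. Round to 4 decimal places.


Ct = H_t / H_i
Ct = 0.23 / 0.89
Ct = 0.2584

0.2584


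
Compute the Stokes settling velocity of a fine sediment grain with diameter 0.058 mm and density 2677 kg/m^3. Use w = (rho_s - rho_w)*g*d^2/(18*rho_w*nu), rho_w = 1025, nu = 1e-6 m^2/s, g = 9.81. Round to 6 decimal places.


w = (rho_s - rho_w) * g * d^2 / (18 * rho_w * nu)
d = 0.058 mm = 0.000058 m
rho_s - rho_w = 2677 - 1025 = 1652
Numerator = 1652 * 9.81 * (0.000058)^2 = 0.000054517388
Denominator = 18 * 1025 * 1e-6 = 0.018450
w = 0.002955 m/s

0.002955


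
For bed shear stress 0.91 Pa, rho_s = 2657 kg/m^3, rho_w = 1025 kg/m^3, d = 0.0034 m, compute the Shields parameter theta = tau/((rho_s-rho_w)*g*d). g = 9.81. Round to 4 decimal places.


theta = tau / ((rho_s - rho_w) * g * d)
rho_s - rho_w = 2657 - 1025 = 1632
Denominator = 1632 * 9.81 * 0.0034 = 54.433728
theta = 0.91 / 54.433728
theta = 0.0167

0.0167


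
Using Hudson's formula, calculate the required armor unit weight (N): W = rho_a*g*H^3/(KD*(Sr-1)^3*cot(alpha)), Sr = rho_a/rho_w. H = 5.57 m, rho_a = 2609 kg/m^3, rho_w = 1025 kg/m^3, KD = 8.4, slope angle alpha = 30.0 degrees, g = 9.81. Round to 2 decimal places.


Sr = rho_a / rho_w = 2609 / 1025 = 2.545366
(Sr - 1) = 1.545366
(Sr - 1)^3 = 3.690574
cot(30.0) = 1 / tan(30.0) = 1 / 0.577350 = 1.732051
Numerator = 2609 * 9.81 * 5.57^3 = 4422915.8032
Denominator = 8.4 * 3.690574 * 1.732051 = 53.695000
W = 4422915.8032 / 53.695000
W = 82371.09 N

82371.09


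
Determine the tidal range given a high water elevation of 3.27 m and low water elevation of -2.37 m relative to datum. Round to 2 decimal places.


Tidal range = High water - Low water
Tidal range = 3.27 - (-2.37)
Tidal range = 5.64 m

5.64


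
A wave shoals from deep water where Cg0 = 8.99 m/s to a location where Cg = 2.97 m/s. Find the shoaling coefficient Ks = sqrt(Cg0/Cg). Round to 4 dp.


Ks = sqrt(Cg0 / Cg)
Ks = sqrt(8.99 / 2.97)
Ks = sqrt(3.0269)
Ks = 1.7398

1.7398


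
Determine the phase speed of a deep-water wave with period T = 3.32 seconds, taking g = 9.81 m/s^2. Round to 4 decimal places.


We use the deep-water celerity formula:
C = g * T / (2 * pi)
C = 9.81 * 3.32 / (2 * 3.14159...)
C = 32.569200 / 6.283185
C = 5.1835 m/s

5.1835


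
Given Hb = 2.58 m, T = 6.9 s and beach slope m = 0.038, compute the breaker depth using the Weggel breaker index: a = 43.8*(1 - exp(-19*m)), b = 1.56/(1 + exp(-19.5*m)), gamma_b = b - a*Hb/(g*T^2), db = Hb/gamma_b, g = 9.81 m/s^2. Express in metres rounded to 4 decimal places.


a = 43.8 * (1 - exp(-19 * m))
exp(-19 * 0.038) = exp(-0.7220) = 0.485780
a = 43.8 * (1 - 0.485780) = 22.522848
b = 1.56 / (1 + exp(-19.5 * m))
exp(-19.5 * 0.038) = exp(-0.7410) = 0.476637
b = 1.56 / (1 + 0.476637) = 1.056455
Hb / (g * T^2) = 2.58 / (9.81 * 6.9^2) = 2.58 / 467.0541 = 0.00552399
gamma_b = b - a * Hb/(g*T^2) = 1.056455 - 22.522848 * 0.00552399 = 0.932039
db = Hb / gamma_b = 2.58 / 0.932039
db = 2.7681 m

2.7681


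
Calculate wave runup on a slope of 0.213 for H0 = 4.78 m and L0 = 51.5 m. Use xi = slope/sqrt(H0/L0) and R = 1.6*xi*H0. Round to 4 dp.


xi = slope / sqrt(H0/L0)
H0/L0 = 4.78/51.5 = 0.092816
sqrt(0.092816) = 0.304656
xi = 0.213 / 0.304656 = 0.699148
R = 1.6 * xi * H0 = 1.6 * 0.699148 * 4.78
R = 5.3471 m

5.3471


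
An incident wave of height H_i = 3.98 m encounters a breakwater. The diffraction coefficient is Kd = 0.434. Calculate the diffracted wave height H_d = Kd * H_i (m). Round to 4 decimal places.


H_d = Kd * H_i
H_d = 0.434 * 3.98
H_d = 1.7273 m

1.7273


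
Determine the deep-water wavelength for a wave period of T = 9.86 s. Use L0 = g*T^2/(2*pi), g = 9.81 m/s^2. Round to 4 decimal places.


L0 = g * T^2 / (2 * pi)
L0 = 9.81 * 9.86^2 / (2 * pi)
L0 = 9.81 * 97.2196 / 6.28319
L0 = 953.7243 / 6.28319
L0 = 151.7899 m

151.7899


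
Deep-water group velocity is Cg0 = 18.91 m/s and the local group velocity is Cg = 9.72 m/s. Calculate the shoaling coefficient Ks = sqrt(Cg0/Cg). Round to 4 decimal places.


Ks = sqrt(Cg0 / Cg)
Ks = sqrt(18.91 / 9.72)
Ks = sqrt(1.9455)
Ks = 1.3948

1.3948


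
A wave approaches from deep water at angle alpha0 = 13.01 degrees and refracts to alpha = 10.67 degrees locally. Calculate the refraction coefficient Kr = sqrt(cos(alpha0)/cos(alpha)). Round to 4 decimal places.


Kr = sqrt(cos(alpha0) / cos(alpha))
cos(13.01) = 0.974331
cos(10.67) = 0.982710
Kr = sqrt(0.974331 / 0.982710)
Kr = sqrt(0.991473)
Kr = 0.9957

0.9957


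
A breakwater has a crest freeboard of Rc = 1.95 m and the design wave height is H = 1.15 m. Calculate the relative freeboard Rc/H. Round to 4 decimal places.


Relative freeboard = Rc / H
= 1.95 / 1.15
= 1.6957

1.6957


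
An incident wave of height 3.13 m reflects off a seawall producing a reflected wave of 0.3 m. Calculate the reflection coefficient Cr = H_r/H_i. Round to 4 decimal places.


Cr = H_r / H_i
Cr = 0.3 / 3.13
Cr = 0.0958

0.0958


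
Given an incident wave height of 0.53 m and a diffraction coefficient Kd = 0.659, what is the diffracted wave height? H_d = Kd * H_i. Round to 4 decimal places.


H_d = Kd * H_i
H_d = 0.659 * 0.53
H_d = 0.3493 m

0.3493


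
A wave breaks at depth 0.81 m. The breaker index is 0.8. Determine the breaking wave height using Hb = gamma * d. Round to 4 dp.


Hb = gamma * d
Hb = 0.8 * 0.81
Hb = 0.6480 m

0.6480


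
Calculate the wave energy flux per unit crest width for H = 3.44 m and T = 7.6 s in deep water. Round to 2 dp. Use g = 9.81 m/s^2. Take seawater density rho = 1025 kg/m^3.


P = rho * g^2 * H^2 * T / (32 * pi)
P = 1025 * 9.81^2 * 3.44^2 * 7.6 / (32 * pi)
P = 1025 * 96.2361 * 11.8336 * 7.6 / 100.53096
P = 88245.49 W/m

88245.49


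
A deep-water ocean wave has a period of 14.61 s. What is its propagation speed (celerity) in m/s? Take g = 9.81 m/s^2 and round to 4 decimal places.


We use the deep-water celerity formula:
C = g * T / (2 * pi)
C = 9.81 * 14.61 / (2 * 3.14159...)
C = 143.324100 / 6.283185
C = 22.8107 m/s

22.8107


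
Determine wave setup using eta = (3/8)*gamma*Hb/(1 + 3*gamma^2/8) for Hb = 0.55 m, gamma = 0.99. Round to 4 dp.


eta = (3/8) * gamma * Hb / (1 + 3*gamma^2/8)
Numerator = (3/8) * 0.99 * 0.55 = 0.204187
Denominator = 1 + 3*0.99^2/8 = 1 + 0.367538 = 1.367538
eta = 0.204187 / 1.367538
eta = 0.1493 m

0.1493


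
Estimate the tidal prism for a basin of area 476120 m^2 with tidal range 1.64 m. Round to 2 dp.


Tidal prism = Area * Tidal range
P = 476120 * 1.64
P = 780836.80 m^3

780836.80


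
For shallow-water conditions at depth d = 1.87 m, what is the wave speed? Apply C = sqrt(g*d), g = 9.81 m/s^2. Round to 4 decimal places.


Using the shallow-water approximation:
C = sqrt(g * d) = sqrt(9.81 * 1.87)
C = sqrt(18.3447)
C = 4.2831 m/s

4.2831


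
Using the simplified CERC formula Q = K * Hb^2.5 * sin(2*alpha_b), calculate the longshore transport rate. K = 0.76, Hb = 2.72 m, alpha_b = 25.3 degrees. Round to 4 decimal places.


Q = K * Hb^2.5 * sin(2 * alpha_b)
Hb^2.5 = 2.72^2.5 = 12.201754
sin(2 * 25.3) = sin(50.6) = 0.772734
Q = 0.76 * 12.201754 * 0.772734
Q = 7.1658 m^3/s

7.1658


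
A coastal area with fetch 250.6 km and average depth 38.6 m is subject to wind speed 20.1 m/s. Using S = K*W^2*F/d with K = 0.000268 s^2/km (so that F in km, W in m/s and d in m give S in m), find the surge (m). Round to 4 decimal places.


S = K * W^2 * F / d
W^2 = 20.1^2 = 404.01
S = 0.000268 * 404.01 * 250.6 / 38.6
Numerator = 0.000268 * 404.01 * 250.6 = 27.133635
S = 27.133635 / 38.6 = 0.7029 m

0.7029


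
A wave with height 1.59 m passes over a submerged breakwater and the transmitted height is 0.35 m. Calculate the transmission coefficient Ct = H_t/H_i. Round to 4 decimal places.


Ct = H_t / H_i
Ct = 0.35 / 1.59
Ct = 0.2201

0.2201


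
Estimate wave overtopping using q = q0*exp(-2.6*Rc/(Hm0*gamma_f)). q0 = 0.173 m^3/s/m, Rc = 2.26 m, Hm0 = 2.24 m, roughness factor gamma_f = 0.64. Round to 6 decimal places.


q = q0 * exp(-2.6 * Rc / (Hm0 * gamma_f))
Exponent = -2.6 * 2.26 / (2.24 * 0.64)
= -2.6 * 2.26 / 1.4336
= -4.098772
exp(-4.098772) = 0.016593
q = 0.173 * 0.016593
q = 0.002871 m^3/s/m

0.002871


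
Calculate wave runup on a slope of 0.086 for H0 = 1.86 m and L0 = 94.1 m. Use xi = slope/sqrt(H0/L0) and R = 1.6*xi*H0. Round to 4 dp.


xi = slope / sqrt(H0/L0)
H0/L0 = 1.86/94.1 = 0.019766
sqrt(0.019766) = 0.140592
xi = 0.086 / 0.140592 = 0.611698
R = 1.6 * xi * H0 = 1.6 * 0.611698 * 1.86
R = 1.8204 m

1.8204


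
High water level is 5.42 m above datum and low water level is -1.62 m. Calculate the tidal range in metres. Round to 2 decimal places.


Tidal range = High water - Low water
Tidal range = 5.42 - (-1.62)
Tidal range = 7.04 m

7.04


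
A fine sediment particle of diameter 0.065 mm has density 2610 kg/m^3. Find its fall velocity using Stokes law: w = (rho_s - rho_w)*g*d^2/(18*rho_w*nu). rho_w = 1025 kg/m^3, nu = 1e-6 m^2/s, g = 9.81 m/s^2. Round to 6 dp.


w = (rho_s - rho_w) * g * d^2 / (18 * rho_w * nu)
d = 0.065 mm = 0.000065 m
rho_s - rho_w = 2610 - 1025 = 1585
Numerator = 1585 * 9.81 * (0.000065)^2 = 0.000065693891
Denominator = 18 * 1025 * 1e-6 = 0.018450
w = 0.003561 m/s

0.003561


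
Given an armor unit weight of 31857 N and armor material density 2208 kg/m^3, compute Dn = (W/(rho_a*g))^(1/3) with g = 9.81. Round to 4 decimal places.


V = W / (rho_a * g)
V = 31857 / (2208 * 9.81)
V = 31857 / 21660.48
V = 1.470743 m^3
Dn = V^(1/3) = 1.470743^(1/3)
Dn = 1.1372 m

1.1372


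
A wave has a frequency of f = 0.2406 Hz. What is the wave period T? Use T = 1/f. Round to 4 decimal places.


T = 1 / f
T = 1 / 0.2406
T = 4.1563 s

4.1563


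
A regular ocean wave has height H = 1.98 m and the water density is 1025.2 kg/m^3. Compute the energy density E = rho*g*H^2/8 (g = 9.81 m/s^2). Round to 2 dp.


E = (1/8) * rho * g * H^2
E = (1/8) * 1025.2 * 9.81 * 1.98^2
E = 0.125 * 1025.2 * 9.81 * 3.9204
E = 4928.54 J/m^2

4928.54


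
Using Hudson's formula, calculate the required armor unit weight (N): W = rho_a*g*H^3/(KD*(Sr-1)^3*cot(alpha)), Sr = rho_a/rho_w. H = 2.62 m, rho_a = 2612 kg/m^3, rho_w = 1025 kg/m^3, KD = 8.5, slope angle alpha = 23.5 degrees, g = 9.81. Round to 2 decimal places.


Sr = rho_a / rho_w = 2612 / 1025 = 2.548293
(Sr - 1) = 1.548293
(Sr - 1)^3 = 3.711583
cot(23.5) = 1 / tan(23.5) = 1 / 0.434812 = 2.299843
Numerator = 2612 * 9.81 * 2.62^3 = 460835.6345
Denominator = 8.5 * 3.711583 * 2.299843 = 72.556481
W = 460835.6345 / 72.556481
W = 6351.41 N

6351.41


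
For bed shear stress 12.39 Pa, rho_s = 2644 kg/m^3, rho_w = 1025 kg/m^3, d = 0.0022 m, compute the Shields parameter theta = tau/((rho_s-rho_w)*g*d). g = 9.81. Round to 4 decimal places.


theta = tau / ((rho_s - rho_w) * g * d)
rho_s - rho_w = 2644 - 1025 = 1619
Denominator = 1619 * 9.81 * 0.0022 = 34.941258
theta = 12.39 / 34.941258
theta = 0.3546

0.3546


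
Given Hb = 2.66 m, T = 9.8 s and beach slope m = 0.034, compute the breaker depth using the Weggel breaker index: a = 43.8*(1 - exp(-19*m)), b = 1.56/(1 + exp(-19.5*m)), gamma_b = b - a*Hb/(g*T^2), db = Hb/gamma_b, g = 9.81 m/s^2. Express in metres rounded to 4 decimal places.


a = 43.8 * (1 - exp(-19 * m))
exp(-19 * 0.034) = exp(-0.6460) = 0.524138
a = 43.8 * (1 - 0.524138) = 20.842749
b = 1.56 / (1 + exp(-19.5 * m))
exp(-19.5 * 0.034) = exp(-0.6630) = 0.515303
b = 1.56 / (1 + 0.515303) = 1.029497
Hb / (g * T^2) = 2.66 / (9.81 * 9.8^2) = 2.66 / 942.1524 = 0.00282332
gamma_b = b - a * Hb/(g*T^2) = 1.029497 - 20.842749 * 0.00282332 = 0.970651
db = Hb / gamma_b = 2.66 / 0.970651
db = 2.7404 m

2.7404


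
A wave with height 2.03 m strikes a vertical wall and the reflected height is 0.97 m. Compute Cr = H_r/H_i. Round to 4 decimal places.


Cr = H_r / H_i
Cr = 0.97 / 2.03
Cr = 0.4778

0.4778


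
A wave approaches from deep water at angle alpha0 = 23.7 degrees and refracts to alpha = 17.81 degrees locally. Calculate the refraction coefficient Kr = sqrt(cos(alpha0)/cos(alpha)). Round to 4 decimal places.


Kr = sqrt(cos(alpha0) / cos(alpha))
cos(23.7) = 0.915663
cos(17.81) = 0.952076
Kr = sqrt(0.915663 / 0.952076)
Kr = sqrt(0.961754)
Kr = 0.9807

0.9807


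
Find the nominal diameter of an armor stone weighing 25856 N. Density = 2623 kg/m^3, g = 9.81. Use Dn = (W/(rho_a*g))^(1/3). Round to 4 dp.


V = W / (rho_a * g)
V = 25856 / (2623 * 9.81)
V = 25856 / 25731.63
V = 1.004833 m^3
Dn = V^(1/3) = 1.004833^(1/3)
Dn = 1.0016 m

1.0016


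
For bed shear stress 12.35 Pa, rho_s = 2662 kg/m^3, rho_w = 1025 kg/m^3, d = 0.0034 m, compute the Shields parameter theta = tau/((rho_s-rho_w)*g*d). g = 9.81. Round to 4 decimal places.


theta = tau / ((rho_s - rho_w) * g * d)
rho_s - rho_w = 2662 - 1025 = 1637
Denominator = 1637 * 9.81 * 0.0034 = 54.600498
theta = 12.35 / 54.600498
theta = 0.2262

0.2262


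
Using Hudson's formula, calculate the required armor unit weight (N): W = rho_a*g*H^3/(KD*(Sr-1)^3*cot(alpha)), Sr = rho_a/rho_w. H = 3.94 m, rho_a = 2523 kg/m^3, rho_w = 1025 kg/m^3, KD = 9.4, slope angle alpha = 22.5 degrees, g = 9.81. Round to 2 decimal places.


Sr = rho_a / rho_w = 2523 / 1025 = 2.461463
(Sr - 1) = 1.461463
(Sr - 1)^3 = 3.121504
cot(22.5) = 1 / tan(22.5) = 1 / 0.414214 = 2.414214
Numerator = 2523 * 9.81 * 3.94^3 = 1513822.3867
Denominator = 9.4 * 3.121504 * 2.414214 = 70.838178
W = 1513822.3867 / 70.838178
W = 21370.15 N

21370.15


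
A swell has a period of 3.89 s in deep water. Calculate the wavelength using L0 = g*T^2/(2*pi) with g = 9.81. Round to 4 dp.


L0 = g * T^2 / (2 * pi)
L0 = 9.81 * 3.89^2 / (2 * pi)
L0 = 9.81 * 15.1321 / 6.28319
L0 = 148.4459 / 6.28319
L0 = 23.6259 m

23.6259


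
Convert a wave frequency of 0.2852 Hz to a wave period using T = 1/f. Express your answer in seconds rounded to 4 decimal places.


T = 1 / f
T = 1 / 0.2852
T = 3.5063 s

3.5063


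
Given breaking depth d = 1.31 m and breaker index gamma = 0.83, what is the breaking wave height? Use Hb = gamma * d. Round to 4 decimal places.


Hb = gamma * d
Hb = 0.83 * 1.31
Hb = 1.0873 m

1.0873


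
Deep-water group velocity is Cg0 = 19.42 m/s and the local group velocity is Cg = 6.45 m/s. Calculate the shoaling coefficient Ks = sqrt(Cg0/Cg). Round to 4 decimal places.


Ks = sqrt(Cg0 / Cg)
Ks = sqrt(19.42 / 6.45)
Ks = sqrt(3.0109)
Ks = 1.7352

1.7352


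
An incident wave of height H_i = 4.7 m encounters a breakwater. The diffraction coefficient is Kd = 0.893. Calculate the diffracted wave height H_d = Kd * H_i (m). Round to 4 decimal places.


H_d = Kd * H_i
H_d = 0.893 * 4.7
H_d = 4.1971 m

4.1971


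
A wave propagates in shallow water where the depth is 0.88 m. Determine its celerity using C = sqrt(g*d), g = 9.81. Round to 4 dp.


Using the shallow-water approximation:
C = sqrt(g * d) = sqrt(9.81 * 0.88)
C = sqrt(8.6328)
C = 2.9382 m/s

2.9382


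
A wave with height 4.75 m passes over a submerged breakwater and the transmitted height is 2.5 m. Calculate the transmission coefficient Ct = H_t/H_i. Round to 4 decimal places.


Ct = H_t / H_i
Ct = 2.5 / 4.75
Ct = 0.5263

0.5263


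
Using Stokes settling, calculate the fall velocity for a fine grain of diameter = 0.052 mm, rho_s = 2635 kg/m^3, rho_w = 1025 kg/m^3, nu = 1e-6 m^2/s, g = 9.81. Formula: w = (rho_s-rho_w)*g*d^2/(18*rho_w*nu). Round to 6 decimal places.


w = (rho_s - rho_w) * g * d^2 / (18 * rho_w * nu)
d = 0.052 mm = 0.000052 m
rho_s - rho_w = 2635 - 1025 = 1610
Numerator = 1610 * 9.81 * (0.000052)^2 = 0.000042707246
Denominator = 18 * 1025 * 1e-6 = 0.018450
w = 0.002315 m/s

0.002315


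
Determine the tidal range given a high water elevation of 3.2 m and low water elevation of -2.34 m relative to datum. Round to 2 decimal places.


Tidal range = High water - Low water
Tidal range = 3.2 - (-2.34)
Tidal range = 5.54 m

5.54


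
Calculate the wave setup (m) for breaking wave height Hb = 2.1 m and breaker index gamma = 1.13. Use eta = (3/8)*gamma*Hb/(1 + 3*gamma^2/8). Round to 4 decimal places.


eta = (3/8) * gamma * Hb / (1 + 3*gamma^2/8)
Numerator = (3/8) * 1.13 * 2.1 = 0.889875
Denominator = 1 + 3*1.13^2/8 = 1 + 0.478838 = 1.478838
eta = 0.889875 / 1.478838
eta = 0.6017 m

0.6017


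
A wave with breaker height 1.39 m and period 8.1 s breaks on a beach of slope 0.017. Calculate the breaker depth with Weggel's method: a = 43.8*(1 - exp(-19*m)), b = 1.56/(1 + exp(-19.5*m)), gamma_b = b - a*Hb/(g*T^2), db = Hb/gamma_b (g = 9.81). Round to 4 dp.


a = 43.8 * (1 - exp(-19 * m))
exp(-19 * 0.017) = exp(-0.3230) = 0.723974
a = 43.8 * (1 - 0.723974) = 12.089945
b = 1.56 / (1 + exp(-19.5 * m))
exp(-19.5 * 0.017) = exp(-0.3315) = 0.717846
b = 1.56 / (1 + 0.717846) = 0.908114
Hb / (g * T^2) = 1.39 / (9.81 * 8.1^2) = 1.39 / 643.6341 = 0.00215961
gamma_b = b - a * Hb/(g*T^2) = 0.908114 - 12.089945 * 0.00215961 = 0.882004
db = Hb / gamma_b = 1.39 / 0.882004
db = 1.5760 m

1.5760


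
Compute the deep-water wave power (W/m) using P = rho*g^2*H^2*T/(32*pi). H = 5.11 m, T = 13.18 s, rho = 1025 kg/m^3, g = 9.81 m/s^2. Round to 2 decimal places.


P = rho * g^2 * H^2 * T / (32 * pi)
P = 1025 * 9.81^2 * 5.11^2 * 13.18 / (32 * pi)
P = 1025 * 96.2361 * 26.1121 * 13.18 / 100.53096
P = 337690.81 W/m

337690.81


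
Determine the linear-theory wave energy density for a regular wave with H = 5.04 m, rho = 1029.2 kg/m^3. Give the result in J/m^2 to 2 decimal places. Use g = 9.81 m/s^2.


E = (1/8) * rho * g * H^2
E = (1/8) * 1029.2 * 9.81 * 5.04^2
E = 0.125 * 1029.2 * 9.81 * 25.4016
E = 32058.25 J/m^2

32058.25


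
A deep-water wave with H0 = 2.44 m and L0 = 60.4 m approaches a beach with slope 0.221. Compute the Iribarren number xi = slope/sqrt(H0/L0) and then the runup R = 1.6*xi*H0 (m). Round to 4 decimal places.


xi = slope / sqrt(H0/L0)
H0/L0 = 2.44/60.4 = 0.040397
sqrt(0.040397) = 0.200991
xi = 0.221 / 0.200991 = 1.099552
R = 1.6 * xi * H0 = 1.6 * 1.099552 * 2.44
R = 4.2927 m

4.2927


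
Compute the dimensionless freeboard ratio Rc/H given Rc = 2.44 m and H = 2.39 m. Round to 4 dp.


Relative freeboard = Rc / H
= 2.44 / 2.39
= 1.0209

1.0209


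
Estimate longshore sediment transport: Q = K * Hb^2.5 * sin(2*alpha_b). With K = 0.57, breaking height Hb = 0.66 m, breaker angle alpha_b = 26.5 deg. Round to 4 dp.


Q = K * Hb^2.5 * sin(2 * alpha_b)
Hb^2.5 = 0.66^2.5 = 0.353883
sin(2 * 26.5) = sin(53.0) = 0.798636
Q = 0.57 * 0.353883 * 0.798636
Q = 0.1611 m^3/s

0.1611


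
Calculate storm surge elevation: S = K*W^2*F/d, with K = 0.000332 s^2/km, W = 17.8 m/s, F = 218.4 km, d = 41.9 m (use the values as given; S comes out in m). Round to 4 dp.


S = K * W^2 * F / d
W^2 = 17.8^2 = 316.84
S = 0.000332 * 316.84 * 218.4 / 41.9
Numerator = 0.000332 * 316.84 * 218.4 = 22.973688
S = 22.973688 / 41.9 = 0.5483 m

0.5483


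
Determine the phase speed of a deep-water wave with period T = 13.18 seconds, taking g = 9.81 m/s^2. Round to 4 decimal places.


We use the deep-water celerity formula:
C = g * T / (2 * pi)
C = 9.81 * 13.18 / (2 * 3.14159...)
C = 129.295800 / 6.283185
C = 20.5781 m/s

20.5781


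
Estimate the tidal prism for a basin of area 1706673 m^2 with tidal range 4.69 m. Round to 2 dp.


Tidal prism = Area * Tidal range
P = 1706673 * 4.69
P = 8004296.37 m^3

8004296.37


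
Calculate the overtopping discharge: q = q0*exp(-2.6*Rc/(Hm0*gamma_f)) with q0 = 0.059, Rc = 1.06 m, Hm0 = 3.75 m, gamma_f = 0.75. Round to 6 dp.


q = q0 * exp(-2.6 * Rc / (Hm0 * gamma_f))
Exponent = -2.6 * 1.06 / (3.75 * 0.75)
= -2.6 * 1.06 / 2.8125
= -0.979911
exp(-0.979911) = 0.375344
q = 0.059 * 0.375344
q = 0.022145 m^3/s/m

0.022145


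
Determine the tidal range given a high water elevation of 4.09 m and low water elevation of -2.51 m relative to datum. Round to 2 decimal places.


Tidal range = High water - Low water
Tidal range = 4.09 - (-2.51)
Tidal range = 6.60 m

6.60


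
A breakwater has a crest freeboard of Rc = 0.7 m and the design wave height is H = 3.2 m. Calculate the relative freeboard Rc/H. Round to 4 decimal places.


Relative freeboard = Rc / H
= 0.7 / 3.2
= 0.2188

0.2188


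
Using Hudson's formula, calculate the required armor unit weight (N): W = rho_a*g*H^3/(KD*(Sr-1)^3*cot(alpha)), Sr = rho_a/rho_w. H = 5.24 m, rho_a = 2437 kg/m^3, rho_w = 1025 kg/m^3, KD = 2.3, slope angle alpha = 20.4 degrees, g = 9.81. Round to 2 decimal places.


Sr = rho_a / rho_w = 2437 / 1025 = 2.377561
(Sr - 1) = 1.377561
(Sr - 1)^3 = 2.614162
cot(20.4) = 1 / tan(20.4) = 1 / 0.371897 = 2.688919
Numerator = 2437 * 9.81 * 5.24^3 = 3439682.8220
Denominator = 2.3 * 2.614162 * 2.688919 = 16.167320
W = 3439682.8220 / 16.167320
W = 212755.28 N

212755.28


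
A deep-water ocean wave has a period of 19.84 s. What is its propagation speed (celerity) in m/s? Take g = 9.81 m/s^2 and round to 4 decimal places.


We use the deep-water celerity formula:
C = g * T / (2 * pi)
C = 9.81 * 19.84 / (2 * 3.14159...)
C = 194.630400 / 6.283185
C = 30.9764 m/s

30.9764


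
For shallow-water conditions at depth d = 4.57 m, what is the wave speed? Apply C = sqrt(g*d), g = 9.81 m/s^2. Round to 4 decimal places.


Using the shallow-water approximation:
C = sqrt(g * d) = sqrt(9.81 * 4.57)
C = sqrt(44.8317)
C = 6.6956 m/s

6.6956


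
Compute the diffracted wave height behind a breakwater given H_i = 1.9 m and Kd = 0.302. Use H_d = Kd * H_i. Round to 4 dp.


H_d = Kd * H_i
H_d = 0.302 * 1.9
H_d = 0.5738 m

0.5738


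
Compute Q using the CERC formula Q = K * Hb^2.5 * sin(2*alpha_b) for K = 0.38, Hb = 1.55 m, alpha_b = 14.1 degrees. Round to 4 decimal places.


Q = K * Hb^2.5 * sin(2 * alpha_b)
Hb^2.5 = 1.55^2.5 = 2.991088
sin(2 * 14.1) = sin(28.2) = 0.472551
Q = 0.38 * 2.991088 * 0.472551
Q = 0.5371 m^3/s

0.5371


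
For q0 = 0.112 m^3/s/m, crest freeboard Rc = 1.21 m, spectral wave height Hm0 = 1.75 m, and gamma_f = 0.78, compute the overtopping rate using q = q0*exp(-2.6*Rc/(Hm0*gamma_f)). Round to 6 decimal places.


q = q0 * exp(-2.6 * Rc / (Hm0 * gamma_f))
Exponent = -2.6 * 1.21 / (1.75 * 0.78)
= -2.6 * 1.21 / 1.3650
= -2.304762
exp(-2.304762) = 0.099783
q = 0.112 * 0.099783
q = 0.011176 m^3/s/m

0.011176


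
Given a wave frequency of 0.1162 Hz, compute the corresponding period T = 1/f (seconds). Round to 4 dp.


T = 1 / f
T = 1 / 0.1162
T = 8.6059 s

8.6059


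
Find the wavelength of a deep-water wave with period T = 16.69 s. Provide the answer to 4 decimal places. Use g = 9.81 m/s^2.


L0 = g * T^2 / (2 * pi)
L0 = 9.81 * 16.69^2 / (2 * pi)
L0 = 9.81 * 278.5561 / 6.28319
L0 = 2732.6353 / 6.28319
L0 = 434.9124 m

434.9124


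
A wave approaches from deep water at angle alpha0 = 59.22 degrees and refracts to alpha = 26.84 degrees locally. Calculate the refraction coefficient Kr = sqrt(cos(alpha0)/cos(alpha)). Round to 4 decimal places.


Kr = sqrt(cos(alpha0) / cos(alpha))
cos(59.22) = 0.511743
cos(26.84) = 0.892271
Kr = sqrt(0.511743 / 0.892271)
Kr = sqrt(0.573529)
Kr = 0.7573

0.7573


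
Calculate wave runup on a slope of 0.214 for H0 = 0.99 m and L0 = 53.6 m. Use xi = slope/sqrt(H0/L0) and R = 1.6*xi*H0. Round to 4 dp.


xi = slope / sqrt(H0/L0)
H0/L0 = 0.99/53.6 = 0.018470
sqrt(0.018470) = 0.135905
xi = 0.214 / 0.135905 = 1.574630
R = 1.6 * xi * H0 = 1.6 * 1.574630 * 0.99
R = 2.4942 m

2.4942


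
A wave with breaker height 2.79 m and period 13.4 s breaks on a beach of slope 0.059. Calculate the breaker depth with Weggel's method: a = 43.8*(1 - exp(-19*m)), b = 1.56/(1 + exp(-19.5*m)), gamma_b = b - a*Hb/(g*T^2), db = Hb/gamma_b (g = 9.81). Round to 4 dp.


a = 43.8 * (1 - exp(-19 * m))
exp(-19 * 0.059) = exp(-1.1210) = 0.325954
a = 43.8 * (1 - 0.325954) = 29.523229
b = 1.56 / (1 + exp(-19.5 * m))
exp(-19.5 * 0.059) = exp(-1.1505) = 0.316478
b = 1.56 / (1 + 0.316478) = 1.184979
Hb / (g * T^2) = 2.79 / (9.81 * 13.4^2) = 2.79 / 1761.4836 = 0.00158389
gamma_b = b - a * Hb/(g*T^2) = 1.184979 - 29.523229 * 0.00158389 = 1.138218
db = Hb / gamma_b = 2.79 / 1.138218
db = 2.4512 m

2.4512


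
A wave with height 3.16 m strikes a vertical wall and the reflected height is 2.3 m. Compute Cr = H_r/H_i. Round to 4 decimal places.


Cr = H_r / H_i
Cr = 2.3 / 3.16
Cr = 0.7278

0.7278


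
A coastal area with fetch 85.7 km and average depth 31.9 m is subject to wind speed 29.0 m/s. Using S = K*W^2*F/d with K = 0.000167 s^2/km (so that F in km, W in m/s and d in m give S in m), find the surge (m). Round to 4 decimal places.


S = K * W^2 * F / d
W^2 = 29.0^2 = 841.00
S = 0.000167 * 841.00 * 85.7 / 31.9
Numerator = 0.000167 * 841.00 * 85.7 = 12.036308
S = 12.036308 / 31.9 = 0.3773 m

0.3773


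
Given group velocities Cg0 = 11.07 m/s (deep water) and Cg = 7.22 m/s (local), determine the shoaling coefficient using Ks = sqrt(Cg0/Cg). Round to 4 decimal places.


Ks = sqrt(Cg0 / Cg)
Ks = sqrt(11.07 / 7.22)
Ks = sqrt(1.5332)
Ks = 1.2382

1.2382


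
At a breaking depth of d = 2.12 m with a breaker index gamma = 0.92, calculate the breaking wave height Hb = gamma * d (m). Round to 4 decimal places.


Hb = gamma * d
Hb = 0.92 * 2.12
Hb = 1.9504 m

1.9504


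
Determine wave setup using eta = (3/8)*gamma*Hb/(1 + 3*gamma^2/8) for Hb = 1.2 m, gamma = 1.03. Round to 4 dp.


eta = (3/8) * gamma * Hb / (1 + 3*gamma^2/8)
Numerator = (3/8) * 1.03 * 1.2 = 0.463500
Denominator = 1 + 3*1.03^2/8 = 1 + 0.397838 = 1.397838
eta = 0.463500 / 1.397838
eta = 0.3316 m

0.3316


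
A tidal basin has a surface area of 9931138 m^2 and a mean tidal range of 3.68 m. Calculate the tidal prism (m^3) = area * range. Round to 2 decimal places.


Tidal prism = Area * Tidal range
P = 9931138 * 3.68
P = 36546587.84 m^3

36546587.84


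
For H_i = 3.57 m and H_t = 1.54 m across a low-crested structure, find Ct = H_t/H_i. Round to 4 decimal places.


Ct = H_t / H_i
Ct = 1.54 / 3.57
Ct = 0.4314

0.4314


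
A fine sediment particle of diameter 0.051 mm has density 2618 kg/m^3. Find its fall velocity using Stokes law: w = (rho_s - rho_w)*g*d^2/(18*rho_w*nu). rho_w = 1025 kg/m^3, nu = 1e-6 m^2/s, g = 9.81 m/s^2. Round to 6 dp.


w = (rho_s - rho_w) * g * d^2 / (18 * rho_w * nu)
d = 0.051 mm = 0.000051 m
rho_s - rho_w = 2618 - 1025 = 1593
Numerator = 1593 * 9.81 * (0.000051)^2 = 0.000040646685
Denominator = 18 * 1025 * 1e-6 = 0.018450
w = 0.002203 m/s

0.002203


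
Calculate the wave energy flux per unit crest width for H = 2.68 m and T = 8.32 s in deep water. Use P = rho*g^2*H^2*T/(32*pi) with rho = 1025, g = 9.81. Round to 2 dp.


P = rho * g^2 * H^2 * T / (32 * pi)
P = 1025 * 9.81^2 * 2.68^2 * 8.32 / (32 * pi)
P = 1025 * 96.2361 * 7.1824 * 8.32 / 100.53096
P = 58634.73 W/m

58634.73


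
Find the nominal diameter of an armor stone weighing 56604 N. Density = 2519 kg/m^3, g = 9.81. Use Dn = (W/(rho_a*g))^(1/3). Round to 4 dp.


V = W / (rho_a * g)
V = 56604 / (2519 * 9.81)
V = 56604 / 24711.39
V = 2.290604 m^3
Dn = V^(1/3) = 2.290604^(1/3)
Dn = 1.3182 m

1.3182


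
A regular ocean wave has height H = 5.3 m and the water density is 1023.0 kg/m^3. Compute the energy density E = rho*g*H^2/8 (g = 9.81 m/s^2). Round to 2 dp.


E = (1/8) * rho * g * H^2
E = (1/8) * 1023.0 * 9.81 * 5.3^2
E = 0.125 * 1023.0 * 9.81 * 28.0900
E = 35237.61 J/m^2

35237.61


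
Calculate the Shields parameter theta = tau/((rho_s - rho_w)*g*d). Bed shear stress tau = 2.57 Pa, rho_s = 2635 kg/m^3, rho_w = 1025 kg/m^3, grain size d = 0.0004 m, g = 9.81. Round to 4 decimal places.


theta = tau / ((rho_s - rho_w) * g * d)
rho_s - rho_w = 2635 - 1025 = 1610
Denominator = 1610 * 9.81 * 0.0004 = 6.317640
theta = 2.57 / 6.317640
theta = 0.4068

0.4068


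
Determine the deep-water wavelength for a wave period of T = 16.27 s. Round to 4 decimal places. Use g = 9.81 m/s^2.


L0 = g * T^2 / (2 * pi)
L0 = 9.81 * 16.27^2 / (2 * pi)
L0 = 9.81 * 264.7129 / 6.28319
L0 = 2596.8335 / 6.28319
L0 = 413.2989 m

413.2989


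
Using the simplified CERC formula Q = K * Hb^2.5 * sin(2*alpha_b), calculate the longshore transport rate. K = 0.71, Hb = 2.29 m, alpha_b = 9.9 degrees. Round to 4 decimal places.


Q = K * Hb^2.5 * sin(2 * alpha_b)
Hb^2.5 = 2.29^2.5 = 7.935763
sin(2 * 9.9) = sin(19.8) = 0.338738
Q = 0.71 * 7.935763 * 0.338738
Q = 1.9086 m^3/s

1.9086


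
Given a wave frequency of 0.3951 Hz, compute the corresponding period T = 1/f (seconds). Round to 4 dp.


T = 1 / f
T = 1 / 0.3951
T = 2.5310 s

2.5310


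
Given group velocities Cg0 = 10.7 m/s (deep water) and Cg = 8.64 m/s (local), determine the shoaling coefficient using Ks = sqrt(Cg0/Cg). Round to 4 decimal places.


Ks = sqrt(Cg0 / Cg)
Ks = sqrt(10.7 / 8.64)
Ks = sqrt(1.2384)
Ks = 1.1128

1.1128


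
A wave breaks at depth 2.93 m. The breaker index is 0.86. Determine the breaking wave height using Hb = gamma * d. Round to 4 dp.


Hb = gamma * d
Hb = 0.86 * 2.93
Hb = 2.5198 m

2.5198


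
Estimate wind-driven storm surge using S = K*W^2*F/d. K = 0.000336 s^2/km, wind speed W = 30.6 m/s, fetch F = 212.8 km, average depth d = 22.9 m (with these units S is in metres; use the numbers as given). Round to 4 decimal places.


S = K * W^2 * F / d
W^2 = 30.6^2 = 936.36
S = 0.000336 * 936.36 * 212.8 / 22.9
Numerator = 0.000336 * 936.36 * 212.8 = 66.950489
S = 66.950489 / 22.9 = 2.9236 m

2.9236


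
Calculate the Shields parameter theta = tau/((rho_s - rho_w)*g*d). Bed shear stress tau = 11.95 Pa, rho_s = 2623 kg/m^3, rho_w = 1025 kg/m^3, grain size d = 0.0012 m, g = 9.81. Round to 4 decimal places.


theta = tau / ((rho_s - rho_w) * g * d)
rho_s - rho_w = 2623 - 1025 = 1598
Denominator = 1598 * 9.81 * 0.0012 = 18.811656
theta = 11.95 / 18.811656
theta = 0.6352

0.6352


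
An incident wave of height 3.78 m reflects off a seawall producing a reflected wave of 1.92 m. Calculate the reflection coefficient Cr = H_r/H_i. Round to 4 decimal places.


Cr = H_r / H_i
Cr = 1.92 / 3.78
Cr = 0.5079

0.5079


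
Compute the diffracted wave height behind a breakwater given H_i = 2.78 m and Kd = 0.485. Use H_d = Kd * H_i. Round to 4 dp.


H_d = Kd * H_i
H_d = 0.485 * 2.78
H_d = 1.3483 m

1.3483


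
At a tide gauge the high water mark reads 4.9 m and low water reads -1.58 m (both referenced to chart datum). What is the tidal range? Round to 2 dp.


Tidal range = High water - Low water
Tidal range = 4.9 - (-1.58)
Tidal range = 6.48 m

6.48


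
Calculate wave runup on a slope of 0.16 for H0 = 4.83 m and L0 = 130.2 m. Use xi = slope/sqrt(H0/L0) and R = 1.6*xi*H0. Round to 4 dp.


xi = slope / sqrt(H0/L0)
H0/L0 = 4.83/130.2 = 0.037097
sqrt(0.037097) = 0.192605
xi = 0.16 / 0.192605 = 0.830715
R = 1.6 * xi * H0 = 1.6 * 0.830715 * 4.83
R = 6.4198 m

6.4198


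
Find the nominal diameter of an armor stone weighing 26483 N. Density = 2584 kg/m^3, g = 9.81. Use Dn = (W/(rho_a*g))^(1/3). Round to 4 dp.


V = W / (rho_a * g)
V = 26483 / (2584 * 9.81)
V = 26483 / 25349.04
V = 1.044734 m^3
Dn = V^(1/3) = 1.044734^(1/3)
Dn = 1.0147 m

1.0147


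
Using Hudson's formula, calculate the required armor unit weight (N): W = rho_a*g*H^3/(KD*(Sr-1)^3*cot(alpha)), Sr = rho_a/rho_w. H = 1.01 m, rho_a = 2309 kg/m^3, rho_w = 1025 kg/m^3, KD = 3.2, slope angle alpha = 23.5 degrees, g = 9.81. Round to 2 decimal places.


Sr = rho_a / rho_w = 2309 / 1025 = 2.252683
(Sr - 1) = 1.252683
(Sr - 1)^3 = 1.965728
cot(23.5) = 1 / tan(23.5) = 1 / 0.434812 = 2.299843
Numerator = 2309 * 9.81 * 1.01^3 = 23337.6467
Denominator = 3.2 * 1.965728 * 2.299843 = 14.466769
W = 23337.6467 / 14.466769
W = 1613.19 N

1613.19


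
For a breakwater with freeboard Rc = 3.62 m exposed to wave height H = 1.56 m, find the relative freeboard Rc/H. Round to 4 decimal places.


Relative freeboard = Rc / H
= 3.62 / 1.56
= 2.3205

2.3205


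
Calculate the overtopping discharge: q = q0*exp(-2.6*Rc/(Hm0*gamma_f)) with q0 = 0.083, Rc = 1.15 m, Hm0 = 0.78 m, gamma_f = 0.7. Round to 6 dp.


q = q0 * exp(-2.6 * Rc / (Hm0 * gamma_f))
Exponent = -2.6 * 1.15 / (0.78 * 0.7)
= -2.6 * 1.15 / 0.5460
= -5.476190
exp(-5.476190) = 0.004185
q = 0.083 * 0.004185
q = 0.000347 m^3/s/m

0.000347


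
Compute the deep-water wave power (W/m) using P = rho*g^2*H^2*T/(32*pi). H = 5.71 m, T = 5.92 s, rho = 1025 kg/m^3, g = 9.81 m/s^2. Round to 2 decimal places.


P = rho * g^2 * H^2 * T / (32 * pi)
P = 1025 * 9.81^2 * 5.71^2 * 5.92 / (32 * pi)
P = 1025 * 96.2361 * 32.6041 * 5.92 / 100.53096
P = 189389.52 W/m

189389.52


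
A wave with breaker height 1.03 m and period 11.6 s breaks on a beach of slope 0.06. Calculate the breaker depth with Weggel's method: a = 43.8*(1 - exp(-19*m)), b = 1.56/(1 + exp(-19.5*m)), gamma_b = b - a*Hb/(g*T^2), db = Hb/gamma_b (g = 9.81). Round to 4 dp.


a = 43.8 * (1 - exp(-19 * m))
exp(-19 * 0.06) = exp(-1.1400) = 0.319819
a = 43.8 * (1 - 0.319819) = 29.791927
b = 1.56 / (1 + exp(-19.5 * m))
exp(-19.5 * 0.06) = exp(-1.1700) = 0.310367
b = 1.56 / (1 + 0.310367) = 1.190506
Hb / (g * T^2) = 1.03 / (9.81 * 11.6^2) = 1.03 / 1320.0336 = 0.00078028
gamma_b = b - a * Hb/(g*T^2) = 1.190506 - 29.791927 * 0.00078028 = 1.167260
db = Hb / gamma_b = 1.03 / 1.167260
db = 0.8824 m

0.8824


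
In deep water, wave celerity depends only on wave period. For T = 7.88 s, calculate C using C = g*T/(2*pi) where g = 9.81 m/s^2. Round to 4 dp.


We use the deep-water celerity formula:
C = g * T / (2 * pi)
C = 9.81 * 7.88 / (2 * 3.14159...)
C = 77.302800 / 6.283185
C = 12.3031 m/s

12.3031


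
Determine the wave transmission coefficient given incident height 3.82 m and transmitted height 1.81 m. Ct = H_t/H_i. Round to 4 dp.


Ct = H_t / H_i
Ct = 1.81 / 3.82
Ct = 0.4738

0.4738


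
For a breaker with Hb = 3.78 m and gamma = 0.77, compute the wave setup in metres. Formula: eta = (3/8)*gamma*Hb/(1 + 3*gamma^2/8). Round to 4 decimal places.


eta = (3/8) * gamma * Hb / (1 + 3*gamma^2/8)
Numerator = (3/8) * 0.77 * 3.78 = 1.091475
Denominator = 1 + 3*0.77^2/8 = 1 + 0.222338 = 1.222338
eta = 1.091475 / 1.222338
eta = 0.8929 m

0.8929


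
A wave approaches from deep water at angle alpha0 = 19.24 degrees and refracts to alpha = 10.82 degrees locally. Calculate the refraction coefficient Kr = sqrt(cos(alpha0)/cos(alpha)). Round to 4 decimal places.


Kr = sqrt(cos(alpha0) / cos(alpha))
cos(19.24) = 0.944147
cos(10.82) = 0.982222
Kr = sqrt(0.944147 / 0.982222)
Kr = sqrt(0.961236)
Kr = 0.9804

0.9804


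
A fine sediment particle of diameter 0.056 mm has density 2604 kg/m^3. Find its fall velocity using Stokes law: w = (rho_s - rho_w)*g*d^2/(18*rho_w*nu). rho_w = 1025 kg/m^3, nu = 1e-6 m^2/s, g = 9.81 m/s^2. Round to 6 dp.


w = (rho_s - rho_w) * g * d^2 / (18 * rho_w * nu)
d = 0.056 mm = 0.000056 m
rho_s - rho_w = 2604 - 1025 = 1579
Numerator = 1579 * 9.81 * (0.000056)^2 = 0.000048576609
Denominator = 18 * 1025 * 1e-6 = 0.018450
w = 0.002633 m/s

0.002633
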